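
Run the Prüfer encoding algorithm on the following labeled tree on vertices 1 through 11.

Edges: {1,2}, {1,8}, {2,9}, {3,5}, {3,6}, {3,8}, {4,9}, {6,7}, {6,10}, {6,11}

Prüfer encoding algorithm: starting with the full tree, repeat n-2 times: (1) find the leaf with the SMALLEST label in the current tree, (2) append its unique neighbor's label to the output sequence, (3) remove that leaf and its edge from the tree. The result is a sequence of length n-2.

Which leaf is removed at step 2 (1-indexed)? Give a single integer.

Answer: 5

Derivation:
Step 1: current leaves = {4,5,7,10,11}. Remove leaf 4 (neighbor: 9).
Step 2: current leaves = {5,7,9,10,11}. Remove leaf 5 (neighbor: 3).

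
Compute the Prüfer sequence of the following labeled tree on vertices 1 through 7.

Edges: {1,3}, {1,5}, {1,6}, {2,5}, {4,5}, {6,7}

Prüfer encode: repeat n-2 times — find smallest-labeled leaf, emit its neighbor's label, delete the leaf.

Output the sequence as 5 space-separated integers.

Answer: 5 1 5 1 6

Derivation:
Step 1: leaves = {2,3,4,7}. Remove smallest leaf 2, emit neighbor 5.
Step 2: leaves = {3,4,7}. Remove smallest leaf 3, emit neighbor 1.
Step 3: leaves = {4,7}. Remove smallest leaf 4, emit neighbor 5.
Step 4: leaves = {5,7}. Remove smallest leaf 5, emit neighbor 1.
Step 5: leaves = {1,7}. Remove smallest leaf 1, emit neighbor 6.
Done: 2 vertices remain (6, 7). Sequence = [5 1 5 1 6]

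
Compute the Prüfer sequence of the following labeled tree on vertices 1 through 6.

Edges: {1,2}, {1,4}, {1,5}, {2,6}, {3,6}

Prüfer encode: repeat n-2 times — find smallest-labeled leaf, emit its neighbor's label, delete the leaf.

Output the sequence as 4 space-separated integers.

Answer: 6 1 1 2

Derivation:
Step 1: leaves = {3,4,5}. Remove smallest leaf 3, emit neighbor 6.
Step 2: leaves = {4,5,6}. Remove smallest leaf 4, emit neighbor 1.
Step 3: leaves = {5,6}. Remove smallest leaf 5, emit neighbor 1.
Step 4: leaves = {1,6}. Remove smallest leaf 1, emit neighbor 2.
Done: 2 vertices remain (2, 6). Sequence = [6 1 1 2]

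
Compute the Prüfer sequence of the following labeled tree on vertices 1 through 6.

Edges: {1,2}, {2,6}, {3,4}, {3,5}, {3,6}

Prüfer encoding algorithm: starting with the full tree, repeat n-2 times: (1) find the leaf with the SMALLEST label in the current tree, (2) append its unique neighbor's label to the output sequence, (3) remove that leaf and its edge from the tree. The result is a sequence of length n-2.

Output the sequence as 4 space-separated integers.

Step 1: leaves = {1,4,5}. Remove smallest leaf 1, emit neighbor 2.
Step 2: leaves = {2,4,5}. Remove smallest leaf 2, emit neighbor 6.
Step 3: leaves = {4,5,6}. Remove smallest leaf 4, emit neighbor 3.
Step 4: leaves = {5,6}. Remove smallest leaf 5, emit neighbor 3.
Done: 2 vertices remain (3, 6). Sequence = [2 6 3 3]

Answer: 2 6 3 3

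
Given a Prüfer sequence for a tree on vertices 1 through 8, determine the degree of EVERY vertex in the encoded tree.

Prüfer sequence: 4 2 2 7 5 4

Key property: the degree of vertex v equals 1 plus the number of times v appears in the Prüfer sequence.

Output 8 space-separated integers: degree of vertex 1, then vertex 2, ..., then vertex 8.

Answer: 1 3 1 3 2 1 2 1

Derivation:
p_1 = 4: count[4] becomes 1
p_2 = 2: count[2] becomes 1
p_3 = 2: count[2] becomes 2
p_4 = 7: count[7] becomes 1
p_5 = 5: count[5] becomes 1
p_6 = 4: count[4] becomes 2
Degrees (1 + count): deg[1]=1+0=1, deg[2]=1+2=3, deg[3]=1+0=1, deg[4]=1+2=3, deg[5]=1+1=2, deg[6]=1+0=1, deg[7]=1+1=2, deg[8]=1+0=1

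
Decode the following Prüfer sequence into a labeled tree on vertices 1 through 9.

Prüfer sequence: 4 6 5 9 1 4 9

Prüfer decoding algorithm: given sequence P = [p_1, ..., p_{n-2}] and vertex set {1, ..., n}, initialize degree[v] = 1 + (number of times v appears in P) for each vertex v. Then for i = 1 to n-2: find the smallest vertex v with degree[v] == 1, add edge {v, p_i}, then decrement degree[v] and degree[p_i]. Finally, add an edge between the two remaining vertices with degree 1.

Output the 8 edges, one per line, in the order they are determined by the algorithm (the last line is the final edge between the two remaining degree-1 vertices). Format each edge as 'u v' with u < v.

Answer: 2 4
3 6
5 6
5 9
1 7
1 4
4 9
8 9

Derivation:
Initial degrees: {1:2, 2:1, 3:1, 4:3, 5:2, 6:2, 7:1, 8:1, 9:3}
Step 1: smallest deg-1 vertex = 2, p_1 = 4. Add edge {2,4}. Now deg[2]=0, deg[4]=2.
Step 2: smallest deg-1 vertex = 3, p_2 = 6. Add edge {3,6}. Now deg[3]=0, deg[6]=1.
Step 3: smallest deg-1 vertex = 6, p_3 = 5. Add edge {5,6}. Now deg[6]=0, deg[5]=1.
Step 4: smallest deg-1 vertex = 5, p_4 = 9. Add edge {5,9}. Now deg[5]=0, deg[9]=2.
Step 5: smallest deg-1 vertex = 7, p_5 = 1. Add edge {1,7}. Now deg[7]=0, deg[1]=1.
Step 6: smallest deg-1 vertex = 1, p_6 = 4. Add edge {1,4}. Now deg[1]=0, deg[4]=1.
Step 7: smallest deg-1 vertex = 4, p_7 = 9. Add edge {4,9}. Now deg[4]=0, deg[9]=1.
Final: two remaining deg-1 vertices are 8, 9. Add edge {8,9}.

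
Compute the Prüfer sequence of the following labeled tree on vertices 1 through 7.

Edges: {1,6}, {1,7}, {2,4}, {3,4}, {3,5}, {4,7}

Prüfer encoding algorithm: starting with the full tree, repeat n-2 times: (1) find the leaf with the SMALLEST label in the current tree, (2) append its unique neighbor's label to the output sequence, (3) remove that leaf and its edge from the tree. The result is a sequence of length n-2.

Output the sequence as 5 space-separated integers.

Step 1: leaves = {2,5,6}. Remove smallest leaf 2, emit neighbor 4.
Step 2: leaves = {5,6}. Remove smallest leaf 5, emit neighbor 3.
Step 3: leaves = {3,6}. Remove smallest leaf 3, emit neighbor 4.
Step 4: leaves = {4,6}. Remove smallest leaf 4, emit neighbor 7.
Step 5: leaves = {6,7}. Remove smallest leaf 6, emit neighbor 1.
Done: 2 vertices remain (1, 7). Sequence = [4 3 4 7 1]

Answer: 4 3 4 7 1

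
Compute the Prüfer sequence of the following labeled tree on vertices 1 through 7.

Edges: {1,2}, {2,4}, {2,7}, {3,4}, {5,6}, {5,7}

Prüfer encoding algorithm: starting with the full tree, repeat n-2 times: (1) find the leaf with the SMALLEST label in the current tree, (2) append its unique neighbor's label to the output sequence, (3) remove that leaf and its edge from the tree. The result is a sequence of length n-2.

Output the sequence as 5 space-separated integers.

Step 1: leaves = {1,3,6}. Remove smallest leaf 1, emit neighbor 2.
Step 2: leaves = {3,6}. Remove smallest leaf 3, emit neighbor 4.
Step 3: leaves = {4,6}. Remove smallest leaf 4, emit neighbor 2.
Step 4: leaves = {2,6}. Remove smallest leaf 2, emit neighbor 7.
Step 5: leaves = {6,7}. Remove smallest leaf 6, emit neighbor 5.
Done: 2 vertices remain (5, 7). Sequence = [2 4 2 7 5]

Answer: 2 4 2 7 5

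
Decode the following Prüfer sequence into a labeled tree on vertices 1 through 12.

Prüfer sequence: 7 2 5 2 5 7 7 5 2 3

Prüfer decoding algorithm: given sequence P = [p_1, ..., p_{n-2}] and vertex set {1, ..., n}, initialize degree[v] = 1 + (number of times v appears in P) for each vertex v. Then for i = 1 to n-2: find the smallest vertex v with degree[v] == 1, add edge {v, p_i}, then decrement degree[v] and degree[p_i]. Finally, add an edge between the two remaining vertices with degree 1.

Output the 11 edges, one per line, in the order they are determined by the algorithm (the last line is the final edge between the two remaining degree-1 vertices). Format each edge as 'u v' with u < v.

Initial degrees: {1:1, 2:4, 3:2, 4:1, 5:4, 6:1, 7:4, 8:1, 9:1, 10:1, 11:1, 12:1}
Step 1: smallest deg-1 vertex = 1, p_1 = 7. Add edge {1,7}. Now deg[1]=0, deg[7]=3.
Step 2: smallest deg-1 vertex = 4, p_2 = 2. Add edge {2,4}. Now deg[4]=0, deg[2]=3.
Step 3: smallest deg-1 vertex = 6, p_3 = 5. Add edge {5,6}. Now deg[6]=0, deg[5]=3.
Step 4: smallest deg-1 vertex = 8, p_4 = 2. Add edge {2,8}. Now deg[8]=0, deg[2]=2.
Step 5: smallest deg-1 vertex = 9, p_5 = 5. Add edge {5,9}. Now deg[9]=0, deg[5]=2.
Step 6: smallest deg-1 vertex = 10, p_6 = 7. Add edge {7,10}. Now deg[10]=0, deg[7]=2.
Step 7: smallest deg-1 vertex = 11, p_7 = 7. Add edge {7,11}. Now deg[11]=0, deg[7]=1.
Step 8: smallest deg-1 vertex = 7, p_8 = 5. Add edge {5,7}. Now deg[7]=0, deg[5]=1.
Step 9: smallest deg-1 vertex = 5, p_9 = 2. Add edge {2,5}. Now deg[5]=0, deg[2]=1.
Step 10: smallest deg-1 vertex = 2, p_10 = 3. Add edge {2,3}. Now deg[2]=0, deg[3]=1.
Final: two remaining deg-1 vertices are 3, 12. Add edge {3,12}.

Answer: 1 7
2 4
5 6
2 8
5 9
7 10
7 11
5 7
2 5
2 3
3 12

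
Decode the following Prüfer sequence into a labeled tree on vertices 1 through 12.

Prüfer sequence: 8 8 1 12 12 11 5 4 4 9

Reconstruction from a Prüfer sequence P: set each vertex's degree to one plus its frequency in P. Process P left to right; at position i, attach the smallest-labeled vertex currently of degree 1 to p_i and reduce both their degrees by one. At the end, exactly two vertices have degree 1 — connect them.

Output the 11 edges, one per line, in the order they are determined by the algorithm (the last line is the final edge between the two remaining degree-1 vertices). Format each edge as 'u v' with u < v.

Initial degrees: {1:2, 2:1, 3:1, 4:3, 5:2, 6:1, 7:1, 8:3, 9:2, 10:1, 11:2, 12:3}
Step 1: smallest deg-1 vertex = 2, p_1 = 8. Add edge {2,8}. Now deg[2]=0, deg[8]=2.
Step 2: smallest deg-1 vertex = 3, p_2 = 8. Add edge {3,8}. Now deg[3]=0, deg[8]=1.
Step 3: smallest deg-1 vertex = 6, p_3 = 1. Add edge {1,6}. Now deg[6]=0, deg[1]=1.
Step 4: smallest deg-1 vertex = 1, p_4 = 12. Add edge {1,12}. Now deg[1]=0, deg[12]=2.
Step 5: smallest deg-1 vertex = 7, p_5 = 12. Add edge {7,12}. Now deg[7]=0, deg[12]=1.
Step 6: smallest deg-1 vertex = 8, p_6 = 11. Add edge {8,11}. Now deg[8]=0, deg[11]=1.
Step 7: smallest deg-1 vertex = 10, p_7 = 5. Add edge {5,10}. Now deg[10]=0, deg[5]=1.
Step 8: smallest deg-1 vertex = 5, p_8 = 4. Add edge {4,5}. Now deg[5]=0, deg[4]=2.
Step 9: smallest deg-1 vertex = 11, p_9 = 4. Add edge {4,11}. Now deg[11]=0, deg[4]=1.
Step 10: smallest deg-1 vertex = 4, p_10 = 9. Add edge {4,9}. Now deg[4]=0, deg[9]=1.
Final: two remaining deg-1 vertices are 9, 12. Add edge {9,12}.

Answer: 2 8
3 8
1 6
1 12
7 12
8 11
5 10
4 5
4 11
4 9
9 12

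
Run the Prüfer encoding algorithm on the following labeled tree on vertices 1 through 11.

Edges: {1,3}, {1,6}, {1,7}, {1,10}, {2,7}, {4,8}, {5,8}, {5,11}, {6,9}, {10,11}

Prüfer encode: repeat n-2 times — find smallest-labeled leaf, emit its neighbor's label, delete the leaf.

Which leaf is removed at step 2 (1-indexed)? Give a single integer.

Step 1: current leaves = {2,3,4,9}. Remove leaf 2 (neighbor: 7).
Step 2: current leaves = {3,4,7,9}. Remove leaf 3 (neighbor: 1).

Answer: 3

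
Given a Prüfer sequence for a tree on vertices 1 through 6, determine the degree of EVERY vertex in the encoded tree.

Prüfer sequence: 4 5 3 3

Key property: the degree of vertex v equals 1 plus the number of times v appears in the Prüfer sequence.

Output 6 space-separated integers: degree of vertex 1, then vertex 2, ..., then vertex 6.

Answer: 1 1 3 2 2 1

Derivation:
p_1 = 4: count[4] becomes 1
p_2 = 5: count[5] becomes 1
p_3 = 3: count[3] becomes 1
p_4 = 3: count[3] becomes 2
Degrees (1 + count): deg[1]=1+0=1, deg[2]=1+0=1, deg[3]=1+2=3, deg[4]=1+1=2, deg[5]=1+1=2, deg[6]=1+0=1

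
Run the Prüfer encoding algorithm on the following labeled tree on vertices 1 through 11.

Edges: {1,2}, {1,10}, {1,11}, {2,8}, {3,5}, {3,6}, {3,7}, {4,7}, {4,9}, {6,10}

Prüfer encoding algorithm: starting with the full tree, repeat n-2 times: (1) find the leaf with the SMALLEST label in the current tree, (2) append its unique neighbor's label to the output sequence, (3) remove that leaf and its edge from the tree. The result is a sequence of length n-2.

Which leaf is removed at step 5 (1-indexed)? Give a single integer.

Step 1: current leaves = {5,8,9,11}. Remove leaf 5 (neighbor: 3).
Step 2: current leaves = {8,9,11}. Remove leaf 8 (neighbor: 2).
Step 3: current leaves = {2,9,11}. Remove leaf 2 (neighbor: 1).
Step 4: current leaves = {9,11}. Remove leaf 9 (neighbor: 4).
Step 5: current leaves = {4,11}. Remove leaf 4 (neighbor: 7).

Answer: 4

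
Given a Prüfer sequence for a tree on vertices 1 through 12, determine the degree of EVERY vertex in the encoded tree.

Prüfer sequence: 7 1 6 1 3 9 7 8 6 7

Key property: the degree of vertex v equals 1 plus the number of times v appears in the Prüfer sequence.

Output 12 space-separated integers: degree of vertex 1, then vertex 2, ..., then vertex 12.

p_1 = 7: count[7] becomes 1
p_2 = 1: count[1] becomes 1
p_3 = 6: count[6] becomes 1
p_4 = 1: count[1] becomes 2
p_5 = 3: count[3] becomes 1
p_6 = 9: count[9] becomes 1
p_7 = 7: count[7] becomes 2
p_8 = 8: count[8] becomes 1
p_9 = 6: count[6] becomes 2
p_10 = 7: count[7] becomes 3
Degrees (1 + count): deg[1]=1+2=3, deg[2]=1+0=1, deg[3]=1+1=2, deg[4]=1+0=1, deg[5]=1+0=1, deg[6]=1+2=3, deg[7]=1+3=4, deg[8]=1+1=2, deg[9]=1+1=2, deg[10]=1+0=1, deg[11]=1+0=1, deg[12]=1+0=1

Answer: 3 1 2 1 1 3 4 2 2 1 1 1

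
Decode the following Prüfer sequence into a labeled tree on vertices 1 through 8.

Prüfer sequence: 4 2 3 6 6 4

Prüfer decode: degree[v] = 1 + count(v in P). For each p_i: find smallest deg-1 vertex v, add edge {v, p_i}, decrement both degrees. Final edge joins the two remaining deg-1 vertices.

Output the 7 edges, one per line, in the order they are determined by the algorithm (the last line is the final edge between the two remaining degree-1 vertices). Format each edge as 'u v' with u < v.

Initial degrees: {1:1, 2:2, 3:2, 4:3, 5:1, 6:3, 7:1, 8:1}
Step 1: smallest deg-1 vertex = 1, p_1 = 4. Add edge {1,4}. Now deg[1]=0, deg[4]=2.
Step 2: smallest deg-1 vertex = 5, p_2 = 2. Add edge {2,5}. Now deg[5]=0, deg[2]=1.
Step 3: smallest deg-1 vertex = 2, p_3 = 3. Add edge {2,3}. Now deg[2]=0, deg[3]=1.
Step 4: smallest deg-1 vertex = 3, p_4 = 6. Add edge {3,6}. Now deg[3]=0, deg[6]=2.
Step 5: smallest deg-1 vertex = 7, p_5 = 6. Add edge {6,7}. Now deg[7]=0, deg[6]=1.
Step 6: smallest deg-1 vertex = 6, p_6 = 4. Add edge {4,6}. Now deg[6]=0, deg[4]=1.
Final: two remaining deg-1 vertices are 4, 8. Add edge {4,8}.

Answer: 1 4
2 5
2 3
3 6
6 7
4 6
4 8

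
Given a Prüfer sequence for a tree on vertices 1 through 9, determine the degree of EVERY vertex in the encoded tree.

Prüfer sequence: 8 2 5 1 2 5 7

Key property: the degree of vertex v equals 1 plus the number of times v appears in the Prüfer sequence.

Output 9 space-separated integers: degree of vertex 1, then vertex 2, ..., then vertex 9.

Answer: 2 3 1 1 3 1 2 2 1

Derivation:
p_1 = 8: count[8] becomes 1
p_2 = 2: count[2] becomes 1
p_3 = 5: count[5] becomes 1
p_4 = 1: count[1] becomes 1
p_5 = 2: count[2] becomes 2
p_6 = 5: count[5] becomes 2
p_7 = 7: count[7] becomes 1
Degrees (1 + count): deg[1]=1+1=2, deg[2]=1+2=3, deg[3]=1+0=1, deg[4]=1+0=1, deg[5]=1+2=3, deg[6]=1+0=1, deg[7]=1+1=2, deg[8]=1+1=2, deg[9]=1+0=1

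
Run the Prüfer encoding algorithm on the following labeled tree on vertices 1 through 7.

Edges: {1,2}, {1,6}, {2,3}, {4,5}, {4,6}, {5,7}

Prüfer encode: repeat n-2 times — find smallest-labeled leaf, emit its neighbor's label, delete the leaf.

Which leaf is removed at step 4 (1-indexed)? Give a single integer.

Answer: 6

Derivation:
Step 1: current leaves = {3,7}. Remove leaf 3 (neighbor: 2).
Step 2: current leaves = {2,7}. Remove leaf 2 (neighbor: 1).
Step 3: current leaves = {1,7}. Remove leaf 1 (neighbor: 6).
Step 4: current leaves = {6,7}. Remove leaf 6 (neighbor: 4).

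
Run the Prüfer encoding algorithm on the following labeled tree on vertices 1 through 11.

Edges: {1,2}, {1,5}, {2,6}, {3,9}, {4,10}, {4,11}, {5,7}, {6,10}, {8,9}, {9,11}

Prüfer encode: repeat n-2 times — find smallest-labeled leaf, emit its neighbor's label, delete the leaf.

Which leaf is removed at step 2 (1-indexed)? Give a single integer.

Step 1: current leaves = {3,7,8}. Remove leaf 3 (neighbor: 9).
Step 2: current leaves = {7,8}. Remove leaf 7 (neighbor: 5).

Answer: 7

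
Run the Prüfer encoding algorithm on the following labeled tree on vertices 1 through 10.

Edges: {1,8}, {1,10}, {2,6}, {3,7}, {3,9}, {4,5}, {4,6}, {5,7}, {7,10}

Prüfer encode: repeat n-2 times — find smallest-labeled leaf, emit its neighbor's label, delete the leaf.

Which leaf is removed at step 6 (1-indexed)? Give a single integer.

Step 1: current leaves = {2,8,9}. Remove leaf 2 (neighbor: 6).
Step 2: current leaves = {6,8,9}. Remove leaf 6 (neighbor: 4).
Step 3: current leaves = {4,8,9}. Remove leaf 4 (neighbor: 5).
Step 4: current leaves = {5,8,9}. Remove leaf 5 (neighbor: 7).
Step 5: current leaves = {8,9}. Remove leaf 8 (neighbor: 1).
Step 6: current leaves = {1,9}. Remove leaf 1 (neighbor: 10).

Answer: 1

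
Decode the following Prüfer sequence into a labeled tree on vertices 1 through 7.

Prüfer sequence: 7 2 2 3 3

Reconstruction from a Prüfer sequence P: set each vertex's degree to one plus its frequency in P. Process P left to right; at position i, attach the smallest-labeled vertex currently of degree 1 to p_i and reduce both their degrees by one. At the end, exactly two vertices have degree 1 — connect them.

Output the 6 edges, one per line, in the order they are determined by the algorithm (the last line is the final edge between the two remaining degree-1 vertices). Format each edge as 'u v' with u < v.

Initial degrees: {1:1, 2:3, 3:3, 4:1, 5:1, 6:1, 7:2}
Step 1: smallest deg-1 vertex = 1, p_1 = 7. Add edge {1,7}. Now deg[1]=0, deg[7]=1.
Step 2: smallest deg-1 vertex = 4, p_2 = 2. Add edge {2,4}. Now deg[4]=0, deg[2]=2.
Step 3: smallest deg-1 vertex = 5, p_3 = 2. Add edge {2,5}. Now deg[5]=0, deg[2]=1.
Step 4: smallest deg-1 vertex = 2, p_4 = 3. Add edge {2,3}. Now deg[2]=0, deg[3]=2.
Step 5: smallest deg-1 vertex = 6, p_5 = 3. Add edge {3,6}. Now deg[6]=0, deg[3]=1.
Final: two remaining deg-1 vertices are 3, 7. Add edge {3,7}.

Answer: 1 7
2 4
2 5
2 3
3 6
3 7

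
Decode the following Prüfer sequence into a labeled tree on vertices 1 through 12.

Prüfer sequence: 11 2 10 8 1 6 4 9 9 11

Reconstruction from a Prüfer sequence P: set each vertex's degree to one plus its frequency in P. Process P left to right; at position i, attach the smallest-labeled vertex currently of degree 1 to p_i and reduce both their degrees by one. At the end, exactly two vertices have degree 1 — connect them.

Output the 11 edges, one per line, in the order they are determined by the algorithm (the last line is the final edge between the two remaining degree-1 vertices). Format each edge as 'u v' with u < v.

Initial degrees: {1:2, 2:2, 3:1, 4:2, 5:1, 6:2, 7:1, 8:2, 9:3, 10:2, 11:3, 12:1}
Step 1: smallest deg-1 vertex = 3, p_1 = 11. Add edge {3,11}. Now deg[3]=0, deg[11]=2.
Step 2: smallest deg-1 vertex = 5, p_2 = 2. Add edge {2,5}. Now deg[5]=0, deg[2]=1.
Step 3: smallest deg-1 vertex = 2, p_3 = 10. Add edge {2,10}. Now deg[2]=0, deg[10]=1.
Step 4: smallest deg-1 vertex = 7, p_4 = 8. Add edge {7,8}. Now deg[7]=0, deg[8]=1.
Step 5: smallest deg-1 vertex = 8, p_5 = 1. Add edge {1,8}. Now deg[8]=0, deg[1]=1.
Step 6: smallest deg-1 vertex = 1, p_6 = 6. Add edge {1,6}. Now deg[1]=0, deg[6]=1.
Step 7: smallest deg-1 vertex = 6, p_7 = 4. Add edge {4,6}. Now deg[6]=0, deg[4]=1.
Step 8: smallest deg-1 vertex = 4, p_8 = 9. Add edge {4,9}. Now deg[4]=0, deg[9]=2.
Step 9: smallest deg-1 vertex = 10, p_9 = 9. Add edge {9,10}. Now deg[10]=0, deg[9]=1.
Step 10: smallest deg-1 vertex = 9, p_10 = 11. Add edge {9,11}. Now deg[9]=0, deg[11]=1.
Final: two remaining deg-1 vertices are 11, 12. Add edge {11,12}.

Answer: 3 11
2 5
2 10
7 8
1 8
1 6
4 6
4 9
9 10
9 11
11 12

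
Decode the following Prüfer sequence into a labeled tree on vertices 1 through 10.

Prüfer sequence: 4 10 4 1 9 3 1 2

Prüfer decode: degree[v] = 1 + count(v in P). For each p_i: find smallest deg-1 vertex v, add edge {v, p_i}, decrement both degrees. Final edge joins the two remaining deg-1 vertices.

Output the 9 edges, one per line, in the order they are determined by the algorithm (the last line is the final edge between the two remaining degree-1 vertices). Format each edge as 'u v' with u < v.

Initial degrees: {1:3, 2:2, 3:2, 4:3, 5:1, 6:1, 7:1, 8:1, 9:2, 10:2}
Step 1: smallest deg-1 vertex = 5, p_1 = 4. Add edge {4,5}. Now deg[5]=0, deg[4]=2.
Step 2: smallest deg-1 vertex = 6, p_2 = 10. Add edge {6,10}. Now deg[6]=0, deg[10]=1.
Step 3: smallest deg-1 vertex = 7, p_3 = 4. Add edge {4,7}. Now deg[7]=0, deg[4]=1.
Step 4: smallest deg-1 vertex = 4, p_4 = 1. Add edge {1,4}. Now deg[4]=0, deg[1]=2.
Step 5: smallest deg-1 vertex = 8, p_5 = 9. Add edge {8,9}. Now deg[8]=0, deg[9]=1.
Step 6: smallest deg-1 vertex = 9, p_6 = 3. Add edge {3,9}. Now deg[9]=0, deg[3]=1.
Step 7: smallest deg-1 vertex = 3, p_7 = 1. Add edge {1,3}. Now deg[3]=0, deg[1]=1.
Step 8: smallest deg-1 vertex = 1, p_8 = 2. Add edge {1,2}. Now deg[1]=0, deg[2]=1.
Final: two remaining deg-1 vertices are 2, 10. Add edge {2,10}.

Answer: 4 5
6 10
4 7
1 4
8 9
3 9
1 3
1 2
2 10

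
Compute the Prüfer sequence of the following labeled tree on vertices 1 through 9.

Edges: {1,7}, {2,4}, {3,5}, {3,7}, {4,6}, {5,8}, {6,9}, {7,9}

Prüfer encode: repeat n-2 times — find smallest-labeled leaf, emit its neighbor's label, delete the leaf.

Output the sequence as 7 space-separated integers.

Answer: 7 4 6 9 5 3 7

Derivation:
Step 1: leaves = {1,2,8}. Remove smallest leaf 1, emit neighbor 7.
Step 2: leaves = {2,8}. Remove smallest leaf 2, emit neighbor 4.
Step 3: leaves = {4,8}. Remove smallest leaf 4, emit neighbor 6.
Step 4: leaves = {6,8}. Remove smallest leaf 6, emit neighbor 9.
Step 5: leaves = {8,9}. Remove smallest leaf 8, emit neighbor 5.
Step 6: leaves = {5,9}. Remove smallest leaf 5, emit neighbor 3.
Step 7: leaves = {3,9}. Remove smallest leaf 3, emit neighbor 7.
Done: 2 vertices remain (7, 9). Sequence = [7 4 6 9 5 3 7]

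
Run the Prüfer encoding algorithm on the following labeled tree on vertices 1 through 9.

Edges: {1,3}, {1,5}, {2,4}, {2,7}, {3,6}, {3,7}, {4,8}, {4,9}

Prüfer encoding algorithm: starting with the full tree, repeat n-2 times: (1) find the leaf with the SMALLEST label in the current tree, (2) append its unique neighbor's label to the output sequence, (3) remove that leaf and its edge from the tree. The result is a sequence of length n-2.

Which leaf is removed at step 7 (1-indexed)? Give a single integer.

Step 1: current leaves = {5,6,8,9}. Remove leaf 5 (neighbor: 1).
Step 2: current leaves = {1,6,8,9}. Remove leaf 1 (neighbor: 3).
Step 3: current leaves = {6,8,9}. Remove leaf 6 (neighbor: 3).
Step 4: current leaves = {3,8,9}. Remove leaf 3 (neighbor: 7).
Step 5: current leaves = {7,8,9}. Remove leaf 7 (neighbor: 2).
Step 6: current leaves = {2,8,9}. Remove leaf 2 (neighbor: 4).
Step 7: current leaves = {8,9}. Remove leaf 8 (neighbor: 4).

Answer: 8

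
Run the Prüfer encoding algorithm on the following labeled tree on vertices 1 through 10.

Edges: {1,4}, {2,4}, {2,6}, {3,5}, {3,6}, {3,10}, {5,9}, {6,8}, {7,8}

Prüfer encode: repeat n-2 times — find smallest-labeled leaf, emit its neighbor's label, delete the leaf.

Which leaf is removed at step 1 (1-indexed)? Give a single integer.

Answer: 1

Derivation:
Step 1: current leaves = {1,7,9,10}. Remove leaf 1 (neighbor: 4).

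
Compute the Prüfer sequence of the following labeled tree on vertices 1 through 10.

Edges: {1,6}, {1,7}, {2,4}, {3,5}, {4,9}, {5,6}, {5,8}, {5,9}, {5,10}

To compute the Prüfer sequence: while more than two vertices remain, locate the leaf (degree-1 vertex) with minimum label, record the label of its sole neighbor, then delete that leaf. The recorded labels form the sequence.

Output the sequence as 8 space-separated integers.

Answer: 4 5 9 1 6 5 5 5

Derivation:
Step 1: leaves = {2,3,7,8,10}. Remove smallest leaf 2, emit neighbor 4.
Step 2: leaves = {3,4,7,8,10}. Remove smallest leaf 3, emit neighbor 5.
Step 3: leaves = {4,7,8,10}. Remove smallest leaf 4, emit neighbor 9.
Step 4: leaves = {7,8,9,10}. Remove smallest leaf 7, emit neighbor 1.
Step 5: leaves = {1,8,9,10}. Remove smallest leaf 1, emit neighbor 6.
Step 6: leaves = {6,8,9,10}. Remove smallest leaf 6, emit neighbor 5.
Step 7: leaves = {8,9,10}. Remove smallest leaf 8, emit neighbor 5.
Step 8: leaves = {9,10}. Remove smallest leaf 9, emit neighbor 5.
Done: 2 vertices remain (5, 10). Sequence = [4 5 9 1 6 5 5 5]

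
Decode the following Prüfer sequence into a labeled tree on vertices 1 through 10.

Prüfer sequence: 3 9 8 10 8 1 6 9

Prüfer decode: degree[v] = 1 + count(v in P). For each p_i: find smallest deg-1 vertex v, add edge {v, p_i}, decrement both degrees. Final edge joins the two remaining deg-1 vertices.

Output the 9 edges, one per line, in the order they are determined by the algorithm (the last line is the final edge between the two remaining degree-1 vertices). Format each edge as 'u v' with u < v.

Answer: 2 3
3 9
4 8
5 10
7 8
1 8
1 6
6 9
9 10

Derivation:
Initial degrees: {1:2, 2:1, 3:2, 4:1, 5:1, 6:2, 7:1, 8:3, 9:3, 10:2}
Step 1: smallest deg-1 vertex = 2, p_1 = 3. Add edge {2,3}. Now deg[2]=0, deg[3]=1.
Step 2: smallest deg-1 vertex = 3, p_2 = 9. Add edge {3,9}. Now deg[3]=0, deg[9]=2.
Step 3: smallest deg-1 vertex = 4, p_3 = 8. Add edge {4,8}. Now deg[4]=0, deg[8]=2.
Step 4: smallest deg-1 vertex = 5, p_4 = 10. Add edge {5,10}. Now deg[5]=0, deg[10]=1.
Step 5: smallest deg-1 vertex = 7, p_5 = 8. Add edge {7,8}. Now deg[7]=0, deg[8]=1.
Step 6: smallest deg-1 vertex = 8, p_6 = 1. Add edge {1,8}. Now deg[8]=0, deg[1]=1.
Step 7: smallest deg-1 vertex = 1, p_7 = 6. Add edge {1,6}. Now deg[1]=0, deg[6]=1.
Step 8: smallest deg-1 vertex = 6, p_8 = 9. Add edge {6,9}. Now deg[6]=0, deg[9]=1.
Final: two remaining deg-1 vertices are 9, 10. Add edge {9,10}.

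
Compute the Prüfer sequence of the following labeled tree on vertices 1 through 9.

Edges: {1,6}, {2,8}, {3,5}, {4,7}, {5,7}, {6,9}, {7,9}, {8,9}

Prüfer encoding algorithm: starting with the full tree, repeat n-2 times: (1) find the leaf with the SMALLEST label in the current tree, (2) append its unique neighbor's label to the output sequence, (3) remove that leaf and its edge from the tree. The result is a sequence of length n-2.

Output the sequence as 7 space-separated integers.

Step 1: leaves = {1,2,3,4}. Remove smallest leaf 1, emit neighbor 6.
Step 2: leaves = {2,3,4,6}. Remove smallest leaf 2, emit neighbor 8.
Step 3: leaves = {3,4,6,8}. Remove smallest leaf 3, emit neighbor 5.
Step 4: leaves = {4,5,6,8}. Remove smallest leaf 4, emit neighbor 7.
Step 5: leaves = {5,6,8}. Remove smallest leaf 5, emit neighbor 7.
Step 6: leaves = {6,7,8}. Remove smallest leaf 6, emit neighbor 9.
Step 7: leaves = {7,8}. Remove smallest leaf 7, emit neighbor 9.
Done: 2 vertices remain (8, 9). Sequence = [6 8 5 7 7 9 9]

Answer: 6 8 5 7 7 9 9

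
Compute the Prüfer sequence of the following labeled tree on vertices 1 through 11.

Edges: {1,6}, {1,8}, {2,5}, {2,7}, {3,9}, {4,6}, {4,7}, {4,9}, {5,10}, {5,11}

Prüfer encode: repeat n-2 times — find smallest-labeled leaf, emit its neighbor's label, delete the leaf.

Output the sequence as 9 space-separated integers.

Answer: 9 1 6 4 4 7 2 5 5

Derivation:
Step 1: leaves = {3,8,10,11}. Remove smallest leaf 3, emit neighbor 9.
Step 2: leaves = {8,9,10,11}. Remove smallest leaf 8, emit neighbor 1.
Step 3: leaves = {1,9,10,11}. Remove smallest leaf 1, emit neighbor 6.
Step 4: leaves = {6,9,10,11}. Remove smallest leaf 6, emit neighbor 4.
Step 5: leaves = {9,10,11}. Remove smallest leaf 9, emit neighbor 4.
Step 6: leaves = {4,10,11}. Remove smallest leaf 4, emit neighbor 7.
Step 7: leaves = {7,10,11}. Remove smallest leaf 7, emit neighbor 2.
Step 8: leaves = {2,10,11}. Remove smallest leaf 2, emit neighbor 5.
Step 9: leaves = {10,11}. Remove smallest leaf 10, emit neighbor 5.
Done: 2 vertices remain (5, 11). Sequence = [9 1 6 4 4 7 2 5 5]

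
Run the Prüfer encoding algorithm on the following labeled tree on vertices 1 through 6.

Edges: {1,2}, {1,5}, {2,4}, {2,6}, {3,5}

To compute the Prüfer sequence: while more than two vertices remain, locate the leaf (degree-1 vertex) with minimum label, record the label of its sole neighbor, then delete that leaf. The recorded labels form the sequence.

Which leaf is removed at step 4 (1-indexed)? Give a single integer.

Step 1: current leaves = {3,4,6}. Remove leaf 3 (neighbor: 5).
Step 2: current leaves = {4,5,6}. Remove leaf 4 (neighbor: 2).
Step 3: current leaves = {5,6}. Remove leaf 5 (neighbor: 1).
Step 4: current leaves = {1,6}. Remove leaf 1 (neighbor: 2).

Answer: 1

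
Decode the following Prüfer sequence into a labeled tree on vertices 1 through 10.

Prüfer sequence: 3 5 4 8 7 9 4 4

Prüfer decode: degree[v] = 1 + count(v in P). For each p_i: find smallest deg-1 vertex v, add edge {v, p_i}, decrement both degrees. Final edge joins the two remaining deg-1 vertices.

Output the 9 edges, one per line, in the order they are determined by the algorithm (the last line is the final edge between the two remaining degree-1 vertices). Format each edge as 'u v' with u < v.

Initial degrees: {1:1, 2:1, 3:2, 4:4, 5:2, 6:1, 7:2, 8:2, 9:2, 10:1}
Step 1: smallest deg-1 vertex = 1, p_1 = 3. Add edge {1,3}. Now deg[1]=0, deg[3]=1.
Step 2: smallest deg-1 vertex = 2, p_2 = 5. Add edge {2,5}. Now deg[2]=0, deg[5]=1.
Step 3: smallest deg-1 vertex = 3, p_3 = 4. Add edge {3,4}. Now deg[3]=0, deg[4]=3.
Step 4: smallest deg-1 vertex = 5, p_4 = 8. Add edge {5,8}. Now deg[5]=0, deg[8]=1.
Step 5: smallest deg-1 vertex = 6, p_5 = 7. Add edge {6,7}. Now deg[6]=0, deg[7]=1.
Step 6: smallest deg-1 vertex = 7, p_6 = 9. Add edge {7,9}. Now deg[7]=0, deg[9]=1.
Step 7: smallest deg-1 vertex = 8, p_7 = 4. Add edge {4,8}. Now deg[8]=0, deg[4]=2.
Step 8: smallest deg-1 vertex = 9, p_8 = 4. Add edge {4,9}. Now deg[9]=0, deg[4]=1.
Final: two remaining deg-1 vertices are 4, 10. Add edge {4,10}.

Answer: 1 3
2 5
3 4
5 8
6 7
7 9
4 8
4 9
4 10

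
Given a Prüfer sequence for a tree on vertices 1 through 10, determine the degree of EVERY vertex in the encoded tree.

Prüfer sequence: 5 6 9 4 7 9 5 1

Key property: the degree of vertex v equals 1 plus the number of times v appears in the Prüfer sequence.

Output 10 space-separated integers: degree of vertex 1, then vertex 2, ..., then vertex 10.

p_1 = 5: count[5] becomes 1
p_2 = 6: count[6] becomes 1
p_3 = 9: count[9] becomes 1
p_4 = 4: count[4] becomes 1
p_5 = 7: count[7] becomes 1
p_6 = 9: count[9] becomes 2
p_7 = 5: count[5] becomes 2
p_8 = 1: count[1] becomes 1
Degrees (1 + count): deg[1]=1+1=2, deg[2]=1+0=1, deg[3]=1+0=1, deg[4]=1+1=2, deg[5]=1+2=3, deg[6]=1+1=2, deg[7]=1+1=2, deg[8]=1+0=1, deg[9]=1+2=3, deg[10]=1+0=1

Answer: 2 1 1 2 3 2 2 1 3 1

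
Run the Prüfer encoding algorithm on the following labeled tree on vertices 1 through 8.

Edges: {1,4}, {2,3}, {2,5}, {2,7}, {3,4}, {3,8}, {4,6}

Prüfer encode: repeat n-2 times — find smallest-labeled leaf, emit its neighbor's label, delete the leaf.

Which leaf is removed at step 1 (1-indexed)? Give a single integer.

Step 1: current leaves = {1,5,6,7,8}. Remove leaf 1 (neighbor: 4).

Answer: 1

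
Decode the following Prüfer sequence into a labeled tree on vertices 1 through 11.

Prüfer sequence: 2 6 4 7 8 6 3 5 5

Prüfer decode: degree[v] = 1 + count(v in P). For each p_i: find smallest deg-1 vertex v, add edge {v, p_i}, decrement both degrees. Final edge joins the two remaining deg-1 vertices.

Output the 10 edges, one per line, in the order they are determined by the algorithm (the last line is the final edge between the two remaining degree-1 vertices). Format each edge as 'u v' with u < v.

Initial degrees: {1:1, 2:2, 3:2, 4:2, 5:3, 6:3, 7:2, 8:2, 9:1, 10:1, 11:1}
Step 1: smallest deg-1 vertex = 1, p_1 = 2. Add edge {1,2}. Now deg[1]=0, deg[2]=1.
Step 2: smallest deg-1 vertex = 2, p_2 = 6. Add edge {2,6}. Now deg[2]=0, deg[6]=2.
Step 3: smallest deg-1 vertex = 9, p_3 = 4. Add edge {4,9}. Now deg[9]=0, deg[4]=1.
Step 4: smallest deg-1 vertex = 4, p_4 = 7. Add edge {4,7}. Now deg[4]=0, deg[7]=1.
Step 5: smallest deg-1 vertex = 7, p_5 = 8. Add edge {7,8}. Now deg[7]=0, deg[8]=1.
Step 6: smallest deg-1 vertex = 8, p_6 = 6. Add edge {6,8}. Now deg[8]=0, deg[6]=1.
Step 7: smallest deg-1 vertex = 6, p_7 = 3. Add edge {3,6}. Now deg[6]=0, deg[3]=1.
Step 8: smallest deg-1 vertex = 3, p_8 = 5. Add edge {3,5}. Now deg[3]=0, deg[5]=2.
Step 9: smallest deg-1 vertex = 10, p_9 = 5. Add edge {5,10}. Now deg[10]=0, deg[5]=1.
Final: two remaining deg-1 vertices are 5, 11. Add edge {5,11}.

Answer: 1 2
2 6
4 9
4 7
7 8
6 8
3 6
3 5
5 10
5 11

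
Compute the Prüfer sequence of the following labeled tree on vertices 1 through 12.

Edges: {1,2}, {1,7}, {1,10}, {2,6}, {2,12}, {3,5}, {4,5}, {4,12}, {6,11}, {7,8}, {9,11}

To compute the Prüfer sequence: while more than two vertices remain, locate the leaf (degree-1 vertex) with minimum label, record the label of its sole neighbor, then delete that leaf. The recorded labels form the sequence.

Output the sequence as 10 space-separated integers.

Answer: 5 4 12 7 1 11 1 2 6 2

Derivation:
Step 1: leaves = {3,8,9,10}. Remove smallest leaf 3, emit neighbor 5.
Step 2: leaves = {5,8,9,10}. Remove smallest leaf 5, emit neighbor 4.
Step 3: leaves = {4,8,9,10}. Remove smallest leaf 4, emit neighbor 12.
Step 4: leaves = {8,9,10,12}. Remove smallest leaf 8, emit neighbor 7.
Step 5: leaves = {7,9,10,12}. Remove smallest leaf 7, emit neighbor 1.
Step 6: leaves = {9,10,12}. Remove smallest leaf 9, emit neighbor 11.
Step 7: leaves = {10,11,12}. Remove smallest leaf 10, emit neighbor 1.
Step 8: leaves = {1,11,12}. Remove smallest leaf 1, emit neighbor 2.
Step 9: leaves = {11,12}. Remove smallest leaf 11, emit neighbor 6.
Step 10: leaves = {6,12}. Remove smallest leaf 6, emit neighbor 2.
Done: 2 vertices remain (2, 12). Sequence = [5 4 12 7 1 11 1 2 6 2]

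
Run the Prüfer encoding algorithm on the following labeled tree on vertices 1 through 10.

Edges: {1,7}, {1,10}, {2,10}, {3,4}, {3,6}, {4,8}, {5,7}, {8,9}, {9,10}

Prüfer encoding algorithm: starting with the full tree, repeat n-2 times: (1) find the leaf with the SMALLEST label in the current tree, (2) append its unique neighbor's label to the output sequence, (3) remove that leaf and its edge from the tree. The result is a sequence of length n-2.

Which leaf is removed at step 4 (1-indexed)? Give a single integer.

Answer: 3

Derivation:
Step 1: current leaves = {2,5,6}. Remove leaf 2 (neighbor: 10).
Step 2: current leaves = {5,6}. Remove leaf 5 (neighbor: 7).
Step 3: current leaves = {6,7}. Remove leaf 6 (neighbor: 3).
Step 4: current leaves = {3,7}. Remove leaf 3 (neighbor: 4).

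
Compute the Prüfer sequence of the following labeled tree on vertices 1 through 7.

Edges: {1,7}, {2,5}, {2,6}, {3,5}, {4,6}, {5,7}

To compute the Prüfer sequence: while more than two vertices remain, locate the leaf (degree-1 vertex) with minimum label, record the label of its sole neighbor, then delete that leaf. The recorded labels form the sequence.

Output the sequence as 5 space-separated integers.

Step 1: leaves = {1,3,4}. Remove smallest leaf 1, emit neighbor 7.
Step 2: leaves = {3,4,7}. Remove smallest leaf 3, emit neighbor 5.
Step 3: leaves = {4,7}. Remove smallest leaf 4, emit neighbor 6.
Step 4: leaves = {6,7}. Remove smallest leaf 6, emit neighbor 2.
Step 5: leaves = {2,7}. Remove smallest leaf 2, emit neighbor 5.
Done: 2 vertices remain (5, 7). Sequence = [7 5 6 2 5]

Answer: 7 5 6 2 5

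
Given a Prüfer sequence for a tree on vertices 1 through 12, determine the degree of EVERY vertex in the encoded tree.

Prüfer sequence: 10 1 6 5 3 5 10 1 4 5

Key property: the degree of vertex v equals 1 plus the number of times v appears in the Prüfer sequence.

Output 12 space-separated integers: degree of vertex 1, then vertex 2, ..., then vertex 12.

Answer: 3 1 2 2 4 2 1 1 1 3 1 1

Derivation:
p_1 = 10: count[10] becomes 1
p_2 = 1: count[1] becomes 1
p_3 = 6: count[6] becomes 1
p_4 = 5: count[5] becomes 1
p_5 = 3: count[3] becomes 1
p_6 = 5: count[5] becomes 2
p_7 = 10: count[10] becomes 2
p_8 = 1: count[1] becomes 2
p_9 = 4: count[4] becomes 1
p_10 = 5: count[5] becomes 3
Degrees (1 + count): deg[1]=1+2=3, deg[2]=1+0=1, deg[3]=1+1=2, deg[4]=1+1=2, deg[5]=1+3=4, deg[6]=1+1=2, deg[7]=1+0=1, deg[8]=1+0=1, deg[9]=1+0=1, deg[10]=1+2=3, deg[11]=1+0=1, deg[12]=1+0=1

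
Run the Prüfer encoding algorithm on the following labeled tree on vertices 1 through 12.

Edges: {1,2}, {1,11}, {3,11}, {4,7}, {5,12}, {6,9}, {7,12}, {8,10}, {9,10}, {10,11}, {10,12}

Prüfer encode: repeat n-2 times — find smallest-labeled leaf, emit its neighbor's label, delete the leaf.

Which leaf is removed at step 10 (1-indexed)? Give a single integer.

Step 1: current leaves = {2,3,4,5,6,8}. Remove leaf 2 (neighbor: 1).
Step 2: current leaves = {1,3,4,5,6,8}. Remove leaf 1 (neighbor: 11).
Step 3: current leaves = {3,4,5,6,8}. Remove leaf 3 (neighbor: 11).
Step 4: current leaves = {4,5,6,8,11}. Remove leaf 4 (neighbor: 7).
Step 5: current leaves = {5,6,7,8,11}. Remove leaf 5 (neighbor: 12).
Step 6: current leaves = {6,7,8,11}. Remove leaf 6 (neighbor: 9).
Step 7: current leaves = {7,8,9,11}. Remove leaf 7 (neighbor: 12).
Step 8: current leaves = {8,9,11,12}. Remove leaf 8 (neighbor: 10).
Step 9: current leaves = {9,11,12}. Remove leaf 9 (neighbor: 10).
Step 10: current leaves = {11,12}. Remove leaf 11 (neighbor: 10).

Answer: 11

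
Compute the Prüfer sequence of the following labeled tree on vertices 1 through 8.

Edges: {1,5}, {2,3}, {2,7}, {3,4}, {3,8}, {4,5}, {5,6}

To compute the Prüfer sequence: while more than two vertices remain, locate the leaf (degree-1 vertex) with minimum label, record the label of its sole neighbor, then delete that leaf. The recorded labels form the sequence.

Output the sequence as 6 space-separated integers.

Step 1: leaves = {1,6,7,8}. Remove smallest leaf 1, emit neighbor 5.
Step 2: leaves = {6,7,8}. Remove smallest leaf 6, emit neighbor 5.
Step 3: leaves = {5,7,8}. Remove smallest leaf 5, emit neighbor 4.
Step 4: leaves = {4,7,8}. Remove smallest leaf 4, emit neighbor 3.
Step 5: leaves = {7,8}. Remove smallest leaf 7, emit neighbor 2.
Step 6: leaves = {2,8}. Remove smallest leaf 2, emit neighbor 3.
Done: 2 vertices remain (3, 8). Sequence = [5 5 4 3 2 3]

Answer: 5 5 4 3 2 3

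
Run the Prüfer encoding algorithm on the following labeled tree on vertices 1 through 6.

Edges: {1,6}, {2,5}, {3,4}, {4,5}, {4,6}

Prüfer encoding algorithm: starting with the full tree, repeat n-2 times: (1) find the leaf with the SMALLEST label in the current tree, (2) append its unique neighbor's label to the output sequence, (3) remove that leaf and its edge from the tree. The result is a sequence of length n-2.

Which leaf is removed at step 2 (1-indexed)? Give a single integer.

Step 1: current leaves = {1,2,3}. Remove leaf 1 (neighbor: 6).
Step 2: current leaves = {2,3,6}. Remove leaf 2 (neighbor: 5).

Answer: 2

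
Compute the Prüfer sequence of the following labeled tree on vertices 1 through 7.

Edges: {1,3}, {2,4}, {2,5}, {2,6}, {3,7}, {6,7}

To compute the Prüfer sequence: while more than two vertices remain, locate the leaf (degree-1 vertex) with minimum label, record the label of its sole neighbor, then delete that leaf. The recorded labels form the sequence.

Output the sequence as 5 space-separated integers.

Step 1: leaves = {1,4,5}. Remove smallest leaf 1, emit neighbor 3.
Step 2: leaves = {3,4,5}. Remove smallest leaf 3, emit neighbor 7.
Step 3: leaves = {4,5,7}. Remove smallest leaf 4, emit neighbor 2.
Step 4: leaves = {5,7}. Remove smallest leaf 5, emit neighbor 2.
Step 5: leaves = {2,7}. Remove smallest leaf 2, emit neighbor 6.
Done: 2 vertices remain (6, 7). Sequence = [3 7 2 2 6]

Answer: 3 7 2 2 6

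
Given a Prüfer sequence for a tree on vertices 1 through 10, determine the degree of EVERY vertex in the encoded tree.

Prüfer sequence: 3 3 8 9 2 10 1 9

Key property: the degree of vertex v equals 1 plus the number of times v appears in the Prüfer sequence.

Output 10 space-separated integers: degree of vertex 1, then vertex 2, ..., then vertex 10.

p_1 = 3: count[3] becomes 1
p_2 = 3: count[3] becomes 2
p_3 = 8: count[8] becomes 1
p_4 = 9: count[9] becomes 1
p_5 = 2: count[2] becomes 1
p_6 = 10: count[10] becomes 1
p_7 = 1: count[1] becomes 1
p_8 = 9: count[9] becomes 2
Degrees (1 + count): deg[1]=1+1=2, deg[2]=1+1=2, deg[3]=1+2=3, deg[4]=1+0=1, deg[5]=1+0=1, deg[6]=1+0=1, deg[7]=1+0=1, deg[8]=1+1=2, deg[9]=1+2=3, deg[10]=1+1=2

Answer: 2 2 3 1 1 1 1 2 3 2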